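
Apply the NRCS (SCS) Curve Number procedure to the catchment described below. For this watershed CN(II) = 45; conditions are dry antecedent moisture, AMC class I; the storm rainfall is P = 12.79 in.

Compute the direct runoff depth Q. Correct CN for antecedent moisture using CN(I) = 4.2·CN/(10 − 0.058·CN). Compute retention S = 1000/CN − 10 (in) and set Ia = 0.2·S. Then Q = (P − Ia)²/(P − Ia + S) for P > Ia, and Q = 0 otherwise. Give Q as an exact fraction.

CN(I) from CN(II)=45: (4.2·45)/(10 − 0.058·45) = 18900/739 ≈ 25.575
Max retention: S = 1000/(18900/739) − 10 = 5500/189 in (≈ 29.101 in)
Ia = 0.2·(5500/189) = 1100/189 in ≈ 5.820 in
Since P=12.790 > Ia=5.820: effective rainfall P−Ia = 131731/18900 in
Q: (131731/18900)² ÷ (681731/18900) = 17353056361/12884715900 in (≈ 1.347 in)

Q = 17353056361/12884715900 in ≈ 1.347 in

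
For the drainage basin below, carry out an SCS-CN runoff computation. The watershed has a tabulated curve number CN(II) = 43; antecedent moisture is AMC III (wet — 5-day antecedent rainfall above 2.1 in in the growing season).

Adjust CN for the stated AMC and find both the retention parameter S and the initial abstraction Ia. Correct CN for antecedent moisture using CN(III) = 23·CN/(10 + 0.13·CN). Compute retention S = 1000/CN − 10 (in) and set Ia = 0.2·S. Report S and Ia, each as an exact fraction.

Wet (AMC III): CN(III) = 23·43/(10 + 0.13·43) = 989/(1559/100) = 98900/1559 ≈ 63.438
Retention S: 1000/CN − 10 with CN=63.438 → S = 5700/989 ≈ 5.763 in
Ia = 0.2S: 0.2·5.763 = 1.153 in (exactly 1140/989)

S = 5700/989 in ≈ 5.763 in; Ia = 1140/989 in ≈ 1.153 in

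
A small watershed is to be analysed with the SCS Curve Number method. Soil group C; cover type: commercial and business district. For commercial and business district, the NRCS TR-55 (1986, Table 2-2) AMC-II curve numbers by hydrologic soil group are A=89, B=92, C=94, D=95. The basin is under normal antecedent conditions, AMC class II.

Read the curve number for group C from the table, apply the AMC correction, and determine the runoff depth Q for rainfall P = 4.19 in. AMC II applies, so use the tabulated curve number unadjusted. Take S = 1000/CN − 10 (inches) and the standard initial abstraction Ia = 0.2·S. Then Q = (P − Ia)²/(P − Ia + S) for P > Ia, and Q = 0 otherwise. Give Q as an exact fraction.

NRCS table: commercial and business district, soil group C → CN(II) = 94
Average conditions: CN = 94 (no AMC adjustment).
Max retention: S = 1000/94 − 10 = 30/47 in (≈ 0.638 in)
Ia = 0.2S: 0.2·0.638 = 0.128 in (exactly 6/47)
Since P=4.190 > Ia=0.128: effective rainfall P−Ia = 19093/4700 in
Runoff Q = (P−Ia)²/(P−Ia+S) = (4.062)²/(4.062+0.638) = 364542649/103837100 ≈ 3.511 in

Q = 364542649/103837100 in ≈ 3.511 in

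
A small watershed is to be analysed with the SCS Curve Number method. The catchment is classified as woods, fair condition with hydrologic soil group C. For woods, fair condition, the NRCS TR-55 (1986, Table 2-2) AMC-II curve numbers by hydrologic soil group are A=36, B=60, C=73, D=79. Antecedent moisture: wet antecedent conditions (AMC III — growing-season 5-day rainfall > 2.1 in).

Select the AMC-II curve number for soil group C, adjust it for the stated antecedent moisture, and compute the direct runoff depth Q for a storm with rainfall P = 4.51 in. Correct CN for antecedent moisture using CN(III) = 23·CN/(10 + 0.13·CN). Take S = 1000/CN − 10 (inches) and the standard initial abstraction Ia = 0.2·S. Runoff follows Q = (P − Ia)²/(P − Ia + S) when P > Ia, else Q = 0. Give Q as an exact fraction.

Q = 494531026441/163405149100 in ≈ 3.026 in

NRCS table: woods, fair condition, soil group C → CN(II) = 73
Adjust CN=73 to AMC III: 23·73/(10 + 0.13·73) → 1679 ÷ (1949/100) = 167900/1949 ≈ 86.147
S = 1000/(167900/1949) − 10 = 2700/1679 in ≈ 1.608 in
Ia = 0.2S: 0.2·1.608 = 0.322 in (exactly 540/1679)
Excess rainfall: 4.510 − 0.322 = 4.188 in; P > Ia so Q > 0
Q = (703229/167900)²/((703229/167900) + 2700/1679) = (494531026441/28190410000)/(973229/167900) = 494531026441/163405149100 in ≈ 3.026 in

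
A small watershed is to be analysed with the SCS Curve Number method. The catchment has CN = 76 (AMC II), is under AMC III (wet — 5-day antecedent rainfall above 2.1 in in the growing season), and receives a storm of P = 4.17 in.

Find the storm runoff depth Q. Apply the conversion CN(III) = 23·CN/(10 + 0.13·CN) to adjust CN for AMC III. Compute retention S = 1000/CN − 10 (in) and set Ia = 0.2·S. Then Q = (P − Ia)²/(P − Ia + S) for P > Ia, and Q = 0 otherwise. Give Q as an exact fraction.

Q = 3219768049/1117889700 in ≈ 2.880 in

Wet (AMC III): CN(III) = 23·76/(10 + 0.13·76) = 1748/(497/25) = 43700/497 ≈ 87.928
Max retention: S = 1000/(43700/497) − 10 = 600/437 in (≈ 1.373 in)
Ia = 0.2S: 0.2·1.373 = 0.275 in (exactly 120/437)
Excess rainfall: 4.170 − 0.275 = 3.895 in; P > Ia so Q > 0
Runoff Q = (P−Ia)²/(P−Ia+S) = (3.895)²/(3.895+1.373) = 3219768049/1117889700 ≈ 2.880 in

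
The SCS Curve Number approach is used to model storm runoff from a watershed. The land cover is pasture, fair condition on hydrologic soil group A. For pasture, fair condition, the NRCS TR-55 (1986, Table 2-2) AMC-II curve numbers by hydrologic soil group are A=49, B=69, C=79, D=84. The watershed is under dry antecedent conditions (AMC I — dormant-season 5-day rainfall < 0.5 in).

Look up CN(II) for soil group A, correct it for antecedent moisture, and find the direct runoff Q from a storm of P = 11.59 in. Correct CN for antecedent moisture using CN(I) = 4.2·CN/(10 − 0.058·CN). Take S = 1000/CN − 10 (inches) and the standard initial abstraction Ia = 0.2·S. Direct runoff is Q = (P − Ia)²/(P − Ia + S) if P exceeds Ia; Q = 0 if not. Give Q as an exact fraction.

NRCS table: pasture, fair condition, soil group A → CN(II) = 49
CN(I) from CN(II)=49: (4.2·49)/(10 − 0.058·49) = 34300/1193 ≈ 28.751
Retention S: 1000/CN − 10 with CN=28.751 → S = 8500/343 ≈ 24.781 in
Ia = 0.2·(8500/343) = 1700/343 in ≈ 4.956 in
Excess rainfall: 11.590 − 4.956 = 6.634 in; P > Ia so Q > 0
Q: (227537/34300)² ÷ (1077537/34300) = 51773086369/36959519100 in (≈ 1.401 in)

Q = 51773086369/36959519100 in ≈ 1.401 in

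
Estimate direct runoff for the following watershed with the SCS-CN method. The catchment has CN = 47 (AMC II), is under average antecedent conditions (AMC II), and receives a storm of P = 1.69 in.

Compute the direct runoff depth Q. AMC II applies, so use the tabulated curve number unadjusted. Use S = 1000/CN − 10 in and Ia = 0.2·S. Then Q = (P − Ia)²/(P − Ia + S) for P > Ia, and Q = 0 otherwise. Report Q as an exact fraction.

Average conditions: CN = 47 (no AMC adjustment).
S = 1000/47 − 10 = 530/47 in ≈ 11.277 in
Initial abstraction Ia = S/5 = (530/47)/5 = 106/47 ≈ 2.255 in
P = 1.690 ≤ Ia = 2.255 in: entire storm abstracted, Q = 0.

Q = 0 in ≈ 0.000 in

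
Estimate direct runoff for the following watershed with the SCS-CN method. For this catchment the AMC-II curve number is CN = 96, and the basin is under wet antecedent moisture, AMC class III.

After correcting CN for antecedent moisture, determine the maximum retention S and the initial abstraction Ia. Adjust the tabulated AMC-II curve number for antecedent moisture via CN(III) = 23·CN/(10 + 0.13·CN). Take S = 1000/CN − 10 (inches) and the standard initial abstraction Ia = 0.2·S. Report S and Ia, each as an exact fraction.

Adjust CN=96 to AMC III: 23·96/(10 + 0.13·96) → 2208 ÷ (562/25) = 27600/281 ≈ 98.221
S = 1000/(27600/281) − 10 = 25/138 in ≈ 0.181 in
Ia = 0.2·(25/138) = 5/138 in ≈ 0.036 in

S = 25/138 in ≈ 0.181 in; Ia = 5/138 in ≈ 0.036 in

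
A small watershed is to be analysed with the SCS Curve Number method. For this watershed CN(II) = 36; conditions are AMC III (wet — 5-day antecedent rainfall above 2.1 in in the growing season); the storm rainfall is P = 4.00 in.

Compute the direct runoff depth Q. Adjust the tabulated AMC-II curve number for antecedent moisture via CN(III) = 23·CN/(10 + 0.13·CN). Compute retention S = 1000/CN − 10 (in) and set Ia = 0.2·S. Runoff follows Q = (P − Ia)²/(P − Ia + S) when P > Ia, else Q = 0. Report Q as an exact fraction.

Wet (AMC III): CN(III) = 23·36/(10 + 0.13·36) = 828/(367/25) = 20700/367 ≈ 56.403
Retention S: 1000/CN − 10 with CN=56.403 → S = 1600/207 ≈ 7.729 in
Initial abstraction Ia = S/5 = (1600/207)/5 = 320/207 ≈ 1.546 in
Since P=4.000 > Ia=1.546: effective rainfall P−Ia = 508/207 in
Q: (508/207)² ÷ (2108/207) = 64516/109089 in (≈ 0.591 in)

Q = 64516/109089 in ≈ 0.591 in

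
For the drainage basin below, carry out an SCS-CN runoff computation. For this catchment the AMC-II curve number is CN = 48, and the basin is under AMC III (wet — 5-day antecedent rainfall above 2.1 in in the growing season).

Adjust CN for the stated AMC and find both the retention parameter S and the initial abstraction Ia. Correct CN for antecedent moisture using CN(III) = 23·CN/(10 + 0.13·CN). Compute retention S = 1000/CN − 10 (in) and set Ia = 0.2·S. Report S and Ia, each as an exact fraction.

S = 325/69 in ≈ 4.710 in; Ia = 65/69 in ≈ 0.942 in

CN(III) from CN(II)=48: (23·48)/(10 + 0.13·48) = 13800/203 ≈ 67.980
S = 1000/(13800/203) − 10 = 325/69 in ≈ 4.710 in
Ia = 0.2S: 0.2·4.710 = 0.942 in (exactly 65/69)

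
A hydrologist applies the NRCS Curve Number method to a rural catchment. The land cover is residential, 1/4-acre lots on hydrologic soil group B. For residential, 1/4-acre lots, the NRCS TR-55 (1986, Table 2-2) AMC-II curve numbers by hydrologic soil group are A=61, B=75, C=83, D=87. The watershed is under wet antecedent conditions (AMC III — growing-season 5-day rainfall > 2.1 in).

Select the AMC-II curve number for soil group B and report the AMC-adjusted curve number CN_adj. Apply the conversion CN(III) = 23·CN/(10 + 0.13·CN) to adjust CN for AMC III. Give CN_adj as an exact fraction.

NRCS table: residential, 1/4-acre lots, soil group B → CN(II) = 75
CN(III) from CN(II)=75: (23·75)/(10 + 0.13·75) = 6900/79 ≈ 87.342

CN_adj = 6900/79 ≈ 87.342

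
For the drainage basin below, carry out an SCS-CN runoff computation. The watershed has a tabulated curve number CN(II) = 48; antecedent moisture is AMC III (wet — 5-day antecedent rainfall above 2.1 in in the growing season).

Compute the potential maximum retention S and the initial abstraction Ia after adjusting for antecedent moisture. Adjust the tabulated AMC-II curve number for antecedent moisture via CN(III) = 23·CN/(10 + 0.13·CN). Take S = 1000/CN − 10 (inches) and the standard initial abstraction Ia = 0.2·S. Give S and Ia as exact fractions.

S = 325/69 in ≈ 4.710 in; Ia = 65/69 in ≈ 0.942 in

CN(III) from CN(II)=48: (23·48)/(10 + 0.13·48) = 13800/203 ≈ 67.980
S = 1000/(13800/203) − 10 = 325/69 in ≈ 4.710 in
Ia = 0.2S: 0.2·4.710 = 0.942 in (exactly 65/69)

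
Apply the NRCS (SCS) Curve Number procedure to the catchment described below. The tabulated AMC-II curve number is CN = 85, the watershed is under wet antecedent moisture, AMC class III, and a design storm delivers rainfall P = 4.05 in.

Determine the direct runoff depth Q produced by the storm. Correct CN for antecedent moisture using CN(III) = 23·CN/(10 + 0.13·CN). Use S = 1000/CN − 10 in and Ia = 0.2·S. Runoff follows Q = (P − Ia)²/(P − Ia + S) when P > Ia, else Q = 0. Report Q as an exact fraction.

CN(III) from CN(II)=85: (23·85)/(10 + 0.13·85) = 39100/421 ≈ 92.874
S = 1000/(39100/421) − 10 = 300/391 in ≈ 0.767 in
Ia = 0.2·(300/391) = 60/391 in ≈ 0.153 in
Since P=4.050 > Ia=0.153: effective rainfall P−Ia = 30471/7820 in
Q: (30471/7820)² ÷ (36471/7820) = 309493947/95067740 in (≈ 3.256 in)

Q = 309493947/95067740 in ≈ 3.256 in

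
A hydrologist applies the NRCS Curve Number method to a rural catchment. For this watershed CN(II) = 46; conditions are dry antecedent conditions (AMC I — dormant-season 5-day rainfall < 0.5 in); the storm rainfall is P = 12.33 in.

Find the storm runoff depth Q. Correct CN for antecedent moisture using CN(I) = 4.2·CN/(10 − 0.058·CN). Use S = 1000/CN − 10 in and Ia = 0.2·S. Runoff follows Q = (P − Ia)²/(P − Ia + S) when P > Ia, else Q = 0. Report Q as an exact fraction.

Dry (AMC I): CN(I) = 4.2·46/(10 − 0.058·46) = (966/5)/(1833/250) = 16100/611 ≈ 26.350
Retention S: 1000/CN − 10 with CN=26.350 → S = 4500/161 ≈ 27.950 in
Ia = 0.2S: 0.2·27.950 = 5.590 in (exactly 900/161)
Since P=12.330 > Ia=5.590: effective rainfall P−Ia = 108513/16100 in
Q: (108513/16100)² ÷ (558513/16100) = 1308341241/999117700 in (≈ 1.309 in)

Q = 1308341241/999117700 in ≈ 1.309 in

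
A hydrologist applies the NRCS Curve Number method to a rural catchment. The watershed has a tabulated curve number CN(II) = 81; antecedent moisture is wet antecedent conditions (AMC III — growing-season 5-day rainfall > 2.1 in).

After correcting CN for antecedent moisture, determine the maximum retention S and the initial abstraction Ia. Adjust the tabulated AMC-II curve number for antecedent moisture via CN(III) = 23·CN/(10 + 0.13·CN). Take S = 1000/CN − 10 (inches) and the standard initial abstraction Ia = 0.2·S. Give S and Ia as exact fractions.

S = 1900/1863 in ≈ 1.020 in; Ia = 380/1863 in ≈ 0.204 in

Wet (AMC III): CN(III) = 23·81/(10 + 0.13·81) = 1863/(2053/100) = 186300/2053 ≈ 90.745
S = 1000/(186300/2053) − 10 = 1900/1863 in ≈ 1.020 in
Initial abstraction Ia = S/5 = (1900/1863)/5 = 380/1863 ≈ 0.204 in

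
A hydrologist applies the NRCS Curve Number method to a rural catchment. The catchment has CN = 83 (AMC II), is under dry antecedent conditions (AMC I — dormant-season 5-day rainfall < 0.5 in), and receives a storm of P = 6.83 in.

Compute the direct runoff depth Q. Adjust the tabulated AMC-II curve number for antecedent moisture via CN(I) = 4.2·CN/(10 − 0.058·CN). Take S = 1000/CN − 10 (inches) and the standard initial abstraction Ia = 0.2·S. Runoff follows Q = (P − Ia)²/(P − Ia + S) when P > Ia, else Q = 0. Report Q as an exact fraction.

Dry (AMC I): CN(I) = 4.2·83/(10 − 0.058·83) = (1743/5)/(2593/500) = 174300/2593 ≈ 67.219
Max retention: S = 1000/(174300/2593) − 10 = 8500/1743 in (≈ 4.877 in)
Ia = 0.2S: 0.2·4.877 = 0.975 in (exactly 1700/1743)
P − Ia = 6.830 − 0.975 = 1020469/174300 ≈ 5.855 in (> 0, runoff occurs)
Q: (1020469/174300)² ÷ (1870469/174300) = 1041356979961/326022746700 in (≈ 3.194 in)

Q = 1041356979961/326022746700 in ≈ 3.194 in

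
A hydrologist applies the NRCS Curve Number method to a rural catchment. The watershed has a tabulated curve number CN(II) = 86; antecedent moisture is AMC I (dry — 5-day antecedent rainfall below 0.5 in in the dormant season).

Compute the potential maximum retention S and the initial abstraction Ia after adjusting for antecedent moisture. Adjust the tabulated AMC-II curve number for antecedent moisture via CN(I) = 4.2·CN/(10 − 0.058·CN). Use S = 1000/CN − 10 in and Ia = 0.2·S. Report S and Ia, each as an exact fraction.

S = 500/129 in ≈ 3.876 in; Ia = 100/129 in ≈ 0.775 in

Dry (AMC I): CN(I) = 4.2·86/(10 − 0.058·86) = (1806/5)/(1253/250) = 12900/179 ≈ 72.067
S = 1000/(12900/179) − 10 = 500/129 in ≈ 3.876 in
Ia = 0.2S: 0.2·3.876 = 0.775 in (exactly 100/129)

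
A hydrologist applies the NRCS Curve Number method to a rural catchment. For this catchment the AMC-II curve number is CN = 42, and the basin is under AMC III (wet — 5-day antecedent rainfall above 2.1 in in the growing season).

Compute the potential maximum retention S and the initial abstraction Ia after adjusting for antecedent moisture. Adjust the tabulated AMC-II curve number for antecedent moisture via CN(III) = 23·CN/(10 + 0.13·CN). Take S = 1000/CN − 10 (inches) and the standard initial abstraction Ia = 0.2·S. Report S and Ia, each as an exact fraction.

S = 2900/483 in ≈ 6.004 in; Ia = 580/483 in ≈ 1.201 in

Wet (AMC III): CN(III) = 23·42/(10 + 0.13·42) = 966/(773/50) = 48300/773 ≈ 62.484
S = 1000/(48300/773) − 10 = 2900/483 in ≈ 6.004 in
Ia = 0.2S: 0.2·6.004 = 1.201 in (exactly 580/483)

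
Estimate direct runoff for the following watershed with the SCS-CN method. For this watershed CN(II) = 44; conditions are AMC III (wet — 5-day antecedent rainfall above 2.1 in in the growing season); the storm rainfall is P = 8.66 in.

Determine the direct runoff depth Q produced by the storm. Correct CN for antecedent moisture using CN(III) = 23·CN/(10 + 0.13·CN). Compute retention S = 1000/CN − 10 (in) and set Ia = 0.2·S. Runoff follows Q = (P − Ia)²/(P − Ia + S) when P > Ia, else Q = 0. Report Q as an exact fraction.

Wet (AMC III): CN(III) = 23·44/(10 + 0.13·44) = 1012/(393/25) = 25300/393 ≈ 64.377
Max retention: S = 1000/(25300/393) − 10 = 1400/253 in (≈ 5.534 in)
Ia = 0.2·(1400/253) = 280/253 in ≈ 1.107 in
Excess rainfall: 8.660 − 1.107 = 7.553 in; P > Ia so Q > 0
Q = (95549/12650)²/((95549/12650) + 1400/253) = (9129611401/160022500)/(165549/12650) = 9129611401/2094194850 in ≈ 4.359 in

Q = 9129611401/2094194850 in ≈ 4.359 in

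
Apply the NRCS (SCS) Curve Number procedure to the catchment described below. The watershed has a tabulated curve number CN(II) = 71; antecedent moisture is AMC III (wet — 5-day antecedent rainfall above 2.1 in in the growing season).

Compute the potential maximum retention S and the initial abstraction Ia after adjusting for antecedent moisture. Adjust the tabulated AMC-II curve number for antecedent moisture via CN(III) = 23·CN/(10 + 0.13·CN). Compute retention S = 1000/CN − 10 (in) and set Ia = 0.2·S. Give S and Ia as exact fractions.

S = 2900/1633 in ≈ 1.776 in; Ia = 580/1633 in ≈ 0.355 in

Wet (AMC III): CN(III) = 23·71/(10 + 0.13·71) = 1633/(1923/100) = 163300/1923 ≈ 84.919
S = 1000/(163300/1923) − 10 = 2900/1633 in ≈ 1.776 in
Initial abstraction Ia = S/5 = (2900/1633)/5 = 580/1633 ≈ 0.355 in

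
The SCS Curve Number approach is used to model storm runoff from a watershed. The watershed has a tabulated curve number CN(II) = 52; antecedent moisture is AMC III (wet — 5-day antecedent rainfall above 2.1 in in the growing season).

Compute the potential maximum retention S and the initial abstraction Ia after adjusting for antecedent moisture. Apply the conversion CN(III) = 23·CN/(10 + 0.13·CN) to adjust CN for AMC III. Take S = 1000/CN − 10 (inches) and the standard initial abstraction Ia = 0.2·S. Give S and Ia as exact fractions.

S = 1200/299 in ≈ 4.013 in; Ia = 240/299 in ≈ 0.803 in

CN(III) from CN(II)=52: (23·52)/(10 + 0.13·52) = 29900/419 ≈ 71.360
S = 1000/(29900/419) − 10 = 1200/299 in ≈ 4.013 in
Ia = 0.2S: 0.2·4.013 = 0.803 in (exactly 240/299)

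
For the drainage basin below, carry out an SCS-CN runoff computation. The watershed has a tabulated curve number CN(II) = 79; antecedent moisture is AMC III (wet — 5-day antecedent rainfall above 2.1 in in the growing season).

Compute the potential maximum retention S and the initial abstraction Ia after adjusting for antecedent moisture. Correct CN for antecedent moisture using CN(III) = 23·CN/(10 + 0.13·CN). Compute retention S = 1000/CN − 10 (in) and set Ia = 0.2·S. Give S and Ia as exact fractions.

Adjust CN=79 to AMC III: 23·79/(10 + 0.13·79) → 1817 ÷ (2027/100) = 181700/2027 ≈ 89.640
Max retention: S = 1000/(181700/2027) − 10 = 2100/1817 in (≈ 1.156 in)
Ia = 0.2S: 0.2·1.156 = 0.231 in (exactly 420/1817)

S = 2100/1817 in ≈ 1.156 in; Ia = 420/1817 in ≈ 0.231 in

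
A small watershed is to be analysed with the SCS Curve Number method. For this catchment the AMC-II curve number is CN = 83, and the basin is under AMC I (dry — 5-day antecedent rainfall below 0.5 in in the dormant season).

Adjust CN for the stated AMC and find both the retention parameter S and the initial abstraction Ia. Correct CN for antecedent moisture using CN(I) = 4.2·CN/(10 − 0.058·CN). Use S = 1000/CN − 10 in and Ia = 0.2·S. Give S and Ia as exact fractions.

Adjust CN=83 to AMC I: 4.2·83/(10 − 0.058·83) → (1743/5) ÷ (2593/500) = 174300/2593 ≈ 67.219
Max retention: S = 1000/(174300/2593) − 10 = 8500/1743 in (≈ 4.877 in)
Ia = 0.2S: 0.2·4.877 = 0.975 in (exactly 1700/1743)

S = 8500/1743 in ≈ 4.877 in; Ia = 1700/1743 in ≈ 0.975 in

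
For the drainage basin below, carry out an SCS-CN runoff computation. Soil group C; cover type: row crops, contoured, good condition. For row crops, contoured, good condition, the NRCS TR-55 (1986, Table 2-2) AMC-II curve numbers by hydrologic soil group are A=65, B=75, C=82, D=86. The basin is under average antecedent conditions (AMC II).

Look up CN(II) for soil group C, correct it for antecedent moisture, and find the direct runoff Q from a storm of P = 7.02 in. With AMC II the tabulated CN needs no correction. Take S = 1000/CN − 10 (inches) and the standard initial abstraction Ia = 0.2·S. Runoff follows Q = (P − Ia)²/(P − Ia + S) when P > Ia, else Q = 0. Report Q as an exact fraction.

NRCS table: row crops, contoured, good condition, soil group C → CN(II) = 82
Average conditions: CN = 82 (no AMC adjustment).
S = 1000/82 − 10 = 90/41 in ≈ 2.195 in
Ia = 0.2S: 0.2·2.195 = 0.439 in (exactly 18/41)
Since P=7.020 > Ia=0.439: effective rainfall P−Ia = 13491/2050 in
Runoff Q = (P−Ia)²/(P−Ia+S) = (6.581)²/(6.581+2.195) = 20223009/4097950 ≈ 4.935 in

Q = 20223009/4097950 in ≈ 4.935 in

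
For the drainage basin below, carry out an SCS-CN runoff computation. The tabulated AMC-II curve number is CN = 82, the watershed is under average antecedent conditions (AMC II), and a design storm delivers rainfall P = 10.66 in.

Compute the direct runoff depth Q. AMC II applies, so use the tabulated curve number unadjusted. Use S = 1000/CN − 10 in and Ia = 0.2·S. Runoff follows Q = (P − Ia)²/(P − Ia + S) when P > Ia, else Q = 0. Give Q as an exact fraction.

Q = 439028209/52178650 in ≈ 8.414 in

CN(II) = 82; AMC II needs no correction.
S = 1000/82 − 10 = 90/41 in ≈ 2.195 in
Ia = 0.2·(90/41) = 18/41 in ≈ 0.439 in
P − Ia = 10.660 − 0.439 = 20953/2050 ≈ 10.221 in (> 0, runoff occurs)
Q = (20953/2050)²/((20953/2050) + 90/41) = (439028209/4202500)/(25453/2050) = 439028209/52178650 in ≈ 8.414 in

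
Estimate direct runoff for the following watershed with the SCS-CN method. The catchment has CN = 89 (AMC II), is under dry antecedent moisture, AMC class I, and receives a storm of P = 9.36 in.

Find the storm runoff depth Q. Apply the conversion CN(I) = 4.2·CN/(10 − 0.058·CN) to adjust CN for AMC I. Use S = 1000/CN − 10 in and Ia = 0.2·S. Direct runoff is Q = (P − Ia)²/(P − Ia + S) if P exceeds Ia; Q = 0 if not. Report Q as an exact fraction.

Q = 83986871858/12787370925 in ≈ 6.568 in

Adjust CN=89 to AMC I: 4.2·89/(10 − 0.058·89) → (1869/5) ÷ (2419/500) = 186900/2419 ≈ 77.263
Max retention: S = 1000/(186900/2419) − 10 = 5500/1869 in (≈ 2.943 in)
Ia = 0.2S: 0.2·2.943 = 0.589 in (exactly 1100/1869)
Excess rainfall: 9.360 − 0.589 = 8.771 in; P > Ia so Q > 0
Q = (409846/46725)²/((409846/46725) + 5500/1869) = (167973743716/2183225625)/(547346/46725) = 83986871858/12787370925 in ≈ 6.568 in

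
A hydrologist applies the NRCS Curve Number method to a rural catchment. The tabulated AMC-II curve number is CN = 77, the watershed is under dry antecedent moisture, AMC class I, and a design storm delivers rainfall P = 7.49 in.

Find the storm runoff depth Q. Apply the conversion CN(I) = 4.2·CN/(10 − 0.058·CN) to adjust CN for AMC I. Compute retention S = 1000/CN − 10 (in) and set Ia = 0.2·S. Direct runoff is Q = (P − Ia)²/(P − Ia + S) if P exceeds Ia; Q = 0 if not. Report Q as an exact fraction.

Q = 962621963689/344604206100 in ≈ 2.793 in

CN(I) from CN(II)=77: (4.2·77)/(10 − 0.058·77) = 161700/2767 ≈ 58.439
Max retention: S = 1000/(161700/2767) − 10 = 11500/1617 in (≈ 7.112 in)
Initial abstraction Ia = S/5 = (11500/1617)/5 = 2300/1617 ≈ 1.422 in
P − Ia = 7.490 − 1.422 = 981133/161700 ≈ 6.068 in (> 0, runoff occurs)
Q: (981133/161700)² ÷ (2131133/161700) = 962621963689/344604206100 in (≈ 2.793 in)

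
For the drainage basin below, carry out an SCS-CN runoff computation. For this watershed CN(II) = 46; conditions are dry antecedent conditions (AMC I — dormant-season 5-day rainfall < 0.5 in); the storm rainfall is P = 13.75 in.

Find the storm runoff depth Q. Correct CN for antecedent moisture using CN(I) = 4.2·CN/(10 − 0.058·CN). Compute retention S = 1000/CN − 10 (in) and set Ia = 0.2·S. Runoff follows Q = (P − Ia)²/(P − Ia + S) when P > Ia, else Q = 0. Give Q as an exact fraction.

Q = 5523005/2995244 in ≈ 1.844 in

Dry (AMC I): CN(I) = 4.2·46/(10 − 0.058·46) = (966/5)/(1833/250) = 16100/611 ≈ 26.350
S = 1000/(16100/611) − 10 = 4500/161 in ≈ 27.950 in
Initial abstraction Ia = S/5 = (4500/161)/5 = 900/161 ≈ 5.590 in
Since P=13.750 > Ia=5.590: effective rainfall P−Ia = 5255/644 in
Runoff Q = (P−Ia)²/(P−Ia+S) = (8.160)²/(8.160+27.950) = 5523005/2995244 ≈ 1.844 in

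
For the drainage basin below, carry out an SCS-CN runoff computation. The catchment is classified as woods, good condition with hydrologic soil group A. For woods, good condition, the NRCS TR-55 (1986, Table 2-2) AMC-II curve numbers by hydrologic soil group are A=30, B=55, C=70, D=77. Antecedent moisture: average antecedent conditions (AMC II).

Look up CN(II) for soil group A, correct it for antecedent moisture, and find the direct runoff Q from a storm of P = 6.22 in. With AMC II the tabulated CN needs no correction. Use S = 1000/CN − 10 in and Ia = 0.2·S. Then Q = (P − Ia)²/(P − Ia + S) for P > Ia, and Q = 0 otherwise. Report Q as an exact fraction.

NRCS table: woods, good condition, soil group A → CN(II) = 30
CN(II) = 30; AMC II needs no correction.
Retention S: 1000/CN − 10 with CN=30.000 → S = 70/3 ≈ 23.333 in
Ia = 0.2S: 0.2·23.333 = 4.667 in (exactly 14/3)
P − Ia = 6.220 − 4.667 = 233/150 ≈ 1.553 in (> 0, runoff occurs)
Q = (233/150)²/((233/150) + 70/3) = (54289/22500)/(3733/150) = 54289/559950 in ≈ 0.097 in

Q = 54289/559950 in ≈ 0.097 in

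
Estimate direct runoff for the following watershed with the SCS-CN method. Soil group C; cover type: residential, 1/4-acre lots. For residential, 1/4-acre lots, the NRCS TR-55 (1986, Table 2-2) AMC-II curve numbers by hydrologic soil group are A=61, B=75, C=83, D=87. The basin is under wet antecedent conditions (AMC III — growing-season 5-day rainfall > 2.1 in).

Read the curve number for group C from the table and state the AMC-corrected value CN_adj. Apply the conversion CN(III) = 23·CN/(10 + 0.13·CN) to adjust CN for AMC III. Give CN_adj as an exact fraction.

NRCS table: residential, 1/4-acre lots, soil group C → CN(II) = 83
Adjust CN=83 to AMC III: 23·83/(10 + 0.13·83) → 1909 ÷ (2079/100) = 190900/2079 ≈ 91.823

CN_adj = 190900/2079 ≈ 91.823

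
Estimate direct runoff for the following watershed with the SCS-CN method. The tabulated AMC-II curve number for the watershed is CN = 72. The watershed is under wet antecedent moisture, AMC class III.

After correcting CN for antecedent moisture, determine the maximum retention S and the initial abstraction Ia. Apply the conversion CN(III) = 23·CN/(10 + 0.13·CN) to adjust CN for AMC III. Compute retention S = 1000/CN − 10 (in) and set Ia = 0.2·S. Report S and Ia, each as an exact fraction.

S = 350/207 in ≈ 1.691 in; Ia = 70/207 in ≈ 0.338 in

Adjust CN=72 to AMC III: 23·72/(10 + 0.13·72) → 1656 ÷ (484/25) = 10350/121 ≈ 85.537
Max retention: S = 1000/(10350/121) − 10 = 350/207 in (≈ 1.691 in)
Initial abstraction Ia = S/5 = (350/207)/5 = 70/207 ≈ 0.338 in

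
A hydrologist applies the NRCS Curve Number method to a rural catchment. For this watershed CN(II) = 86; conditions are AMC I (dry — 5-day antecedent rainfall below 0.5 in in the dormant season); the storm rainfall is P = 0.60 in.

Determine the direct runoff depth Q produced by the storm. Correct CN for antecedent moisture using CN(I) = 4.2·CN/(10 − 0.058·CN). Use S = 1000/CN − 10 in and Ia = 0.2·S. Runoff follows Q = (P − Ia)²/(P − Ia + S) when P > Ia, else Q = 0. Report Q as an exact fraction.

Q = 0 in ≈ 0.000 in

Dry (AMC I): CN(I) = 4.2·86/(10 − 0.058·86) = (1806/5)/(1253/250) = 12900/179 ≈ 72.067
S = 1000/(12900/179) − 10 = 500/129 in ≈ 3.876 in
Ia = 0.2·(500/129) = 100/129 in ≈ 0.775 in
P = 0.600 ≤ Ia = 0.775 in: entire storm abstracted, Q = 0.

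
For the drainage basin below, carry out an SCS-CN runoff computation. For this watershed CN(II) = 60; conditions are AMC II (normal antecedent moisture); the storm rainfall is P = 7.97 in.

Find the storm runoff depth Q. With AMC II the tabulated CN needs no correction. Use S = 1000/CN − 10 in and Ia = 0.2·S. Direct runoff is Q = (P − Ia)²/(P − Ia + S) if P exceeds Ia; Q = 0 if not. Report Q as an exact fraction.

Q = 3964081/1197300 in ≈ 3.311 in

Average conditions: CN = 60 (no AMC adjustment).
S = 1000/60 − 10 = 20/3 in ≈ 6.667 in
Initial abstraction Ia = S/5 = (20/3)/5 = 4/3 ≈ 1.333 in
Since P=7.970 > Ia=1.333: effective rainfall P−Ia = 1991/300 in
Q = (1991/300)²/((1991/300) + 20/3) = (3964081/90000)/(3991/300) = 3964081/1197300 in ≈ 3.311 in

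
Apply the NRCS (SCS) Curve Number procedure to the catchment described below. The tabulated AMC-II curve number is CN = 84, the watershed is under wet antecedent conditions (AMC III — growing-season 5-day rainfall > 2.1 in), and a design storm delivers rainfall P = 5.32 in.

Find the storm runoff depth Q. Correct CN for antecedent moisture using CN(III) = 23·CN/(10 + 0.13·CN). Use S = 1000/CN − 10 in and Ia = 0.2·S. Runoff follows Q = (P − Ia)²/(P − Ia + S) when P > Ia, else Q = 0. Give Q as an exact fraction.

Q = 3873693121/872285925 in ≈ 4.441 in

Wet (AMC III): CN(III) = 23·84/(10 + 0.13·84) = 1932/(523/25) = 48300/523 ≈ 92.352
Max retention: S = 1000/(48300/523) − 10 = 400/483 in (≈ 0.828 in)
Initial abstraction Ia = S/5 = (400/483)/5 = 80/483 ≈ 0.166 in
P − Ia = 5.320 − 0.166 = 62239/12075 ≈ 5.154 in (> 0, runoff occurs)
Runoff Q = (P−Ia)²/(P−Ia+S) = (5.154)²/(5.154+0.828) = 3873693121/872285925 ≈ 4.441 in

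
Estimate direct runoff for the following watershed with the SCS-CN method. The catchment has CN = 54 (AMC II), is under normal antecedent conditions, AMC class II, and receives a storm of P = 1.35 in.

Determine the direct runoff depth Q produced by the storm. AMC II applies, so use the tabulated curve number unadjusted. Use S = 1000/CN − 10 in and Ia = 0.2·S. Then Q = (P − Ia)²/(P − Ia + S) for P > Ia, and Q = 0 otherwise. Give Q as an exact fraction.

CN(II) = 54; AMC II needs no correction.
Max retention: S = 1000/54 − 10 = 230/27 in (≈ 8.519 in)
Ia = 0.2S: 0.2·8.519 = 1.704 in (exactly 46/27)
P = 1.350 ≤ Ia = 1.704 in: entire storm abstracted, Q = 0.

Q = 0 in ≈ 0.000 in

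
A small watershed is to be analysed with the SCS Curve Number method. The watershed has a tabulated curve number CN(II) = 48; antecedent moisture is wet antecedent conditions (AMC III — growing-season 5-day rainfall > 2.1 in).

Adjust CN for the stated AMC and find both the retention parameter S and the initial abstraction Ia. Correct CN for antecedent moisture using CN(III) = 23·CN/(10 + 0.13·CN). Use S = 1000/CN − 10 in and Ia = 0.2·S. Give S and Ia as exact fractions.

S = 325/69 in ≈ 4.710 in; Ia = 65/69 in ≈ 0.942 in

CN(III) from CN(II)=48: (23·48)/(10 + 0.13·48) = 13800/203 ≈ 67.980
Max retention: S = 1000/(13800/203) − 10 = 325/69 in (≈ 4.710 in)
Ia = 0.2S: 0.2·4.710 = 0.942 in (exactly 65/69)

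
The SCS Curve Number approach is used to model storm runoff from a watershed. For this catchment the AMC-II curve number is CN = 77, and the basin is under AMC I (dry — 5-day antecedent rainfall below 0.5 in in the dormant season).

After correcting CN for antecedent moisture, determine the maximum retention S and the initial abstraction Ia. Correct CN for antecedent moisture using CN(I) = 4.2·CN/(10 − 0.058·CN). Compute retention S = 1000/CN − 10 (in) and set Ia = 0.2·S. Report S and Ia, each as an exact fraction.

Adjust CN=77 to AMC I: 4.2·77/(10 − 0.058·77) → (1617/5) ÷ (2767/500) = 161700/2767 ≈ 58.439
S = 1000/(161700/2767) − 10 = 11500/1617 in ≈ 7.112 in
Ia = 0.2·(11500/1617) = 2300/1617 in ≈ 1.422 in

S = 11500/1617 in ≈ 7.112 in; Ia = 2300/1617 in ≈ 1.422 in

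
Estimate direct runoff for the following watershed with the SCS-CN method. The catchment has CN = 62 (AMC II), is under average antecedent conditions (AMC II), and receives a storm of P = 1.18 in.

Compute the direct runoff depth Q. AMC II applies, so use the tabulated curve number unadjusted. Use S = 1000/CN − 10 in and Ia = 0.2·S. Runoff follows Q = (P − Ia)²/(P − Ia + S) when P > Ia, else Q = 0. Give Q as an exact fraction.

Average conditions: CN = 62 (no AMC adjustment).
Retention S: 1000/CN − 10 with CN=62.000 → S = 190/31 ≈ 6.129 in
Ia = 0.2S: 0.2·6.129 = 1.226 in (exactly 38/31)
P = 1.180 ≤ Ia = 1.226 in: entire storm abstracted, Q = 0.

Q = 0 in ≈ 0.000 in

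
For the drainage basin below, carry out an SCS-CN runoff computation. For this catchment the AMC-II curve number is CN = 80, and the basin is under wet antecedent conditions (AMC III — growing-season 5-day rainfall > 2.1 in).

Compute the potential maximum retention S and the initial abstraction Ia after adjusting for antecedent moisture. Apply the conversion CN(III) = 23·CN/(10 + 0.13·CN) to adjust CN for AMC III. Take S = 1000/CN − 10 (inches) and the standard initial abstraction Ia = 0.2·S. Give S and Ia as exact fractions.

Wet (AMC III): CN(III) = 23·80/(10 + 0.13·80) = 1840/(102/5) = 4600/51 ≈ 90.196
Max retention: S = 1000/(4600/51) − 10 = 25/23 in (≈ 1.087 in)
Initial abstraction Ia = S/5 = (25/23)/5 = 5/23 ≈ 0.217 in

S = 25/23 in ≈ 1.087 in; Ia = 5/23 in ≈ 0.217 in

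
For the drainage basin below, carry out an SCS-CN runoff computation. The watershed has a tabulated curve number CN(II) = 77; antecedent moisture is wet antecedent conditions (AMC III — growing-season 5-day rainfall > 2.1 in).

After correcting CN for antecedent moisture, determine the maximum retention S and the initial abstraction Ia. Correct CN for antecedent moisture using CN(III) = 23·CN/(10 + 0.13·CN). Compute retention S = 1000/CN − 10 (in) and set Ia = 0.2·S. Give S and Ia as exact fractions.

S = 100/77 in ≈ 1.299 in; Ia = 20/77 in ≈ 0.260 in

Wet (AMC III): CN(III) = 23·77/(10 + 0.13·77) = 1771/(2001/100) = 7700/87 ≈ 88.506
Max retention: S = 1000/(7700/87) − 10 = 100/77 in (≈ 1.299 in)
Ia = 0.2S: 0.2·1.299 = 0.260 in (exactly 20/77)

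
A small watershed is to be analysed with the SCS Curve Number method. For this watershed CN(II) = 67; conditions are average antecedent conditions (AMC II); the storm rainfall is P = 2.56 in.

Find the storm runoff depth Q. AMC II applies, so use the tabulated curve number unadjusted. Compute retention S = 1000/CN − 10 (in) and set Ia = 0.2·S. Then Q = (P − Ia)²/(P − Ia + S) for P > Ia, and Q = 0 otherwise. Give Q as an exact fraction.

Q = 1739761/4559350 in ≈ 0.382 in

AMC II — tabulated CN = 67 applies directly.
Retention S: 1000/CN − 10 with CN=67.000 → S = 330/67 ≈ 4.925 in
Ia = 0.2·(330/67) = 66/67 in ≈ 0.985 in
P − Ia = 2.560 − 0.985 = 2638/1675 ≈ 1.575 in (> 0, runoff occurs)
Q = (2638/1675)²/((2638/1675) + 330/67) = (6959044/2805625)/(10888/1675) = 1739761/4559350 in ≈ 0.382 in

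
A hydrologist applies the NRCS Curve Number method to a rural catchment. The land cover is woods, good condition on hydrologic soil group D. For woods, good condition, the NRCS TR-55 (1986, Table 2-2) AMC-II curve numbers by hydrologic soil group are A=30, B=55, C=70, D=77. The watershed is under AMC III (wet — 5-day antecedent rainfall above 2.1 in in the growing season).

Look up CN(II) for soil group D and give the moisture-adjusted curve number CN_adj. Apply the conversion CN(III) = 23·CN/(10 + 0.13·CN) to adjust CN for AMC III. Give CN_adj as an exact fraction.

NRCS table: woods, good condition, soil group D → CN(II) = 77
Adjust CN=77 to AMC III: 23·77/(10 + 0.13·77) → 1771 ÷ (2001/100) = 7700/87 ≈ 88.506

CN_adj = 7700/87 ≈ 88.506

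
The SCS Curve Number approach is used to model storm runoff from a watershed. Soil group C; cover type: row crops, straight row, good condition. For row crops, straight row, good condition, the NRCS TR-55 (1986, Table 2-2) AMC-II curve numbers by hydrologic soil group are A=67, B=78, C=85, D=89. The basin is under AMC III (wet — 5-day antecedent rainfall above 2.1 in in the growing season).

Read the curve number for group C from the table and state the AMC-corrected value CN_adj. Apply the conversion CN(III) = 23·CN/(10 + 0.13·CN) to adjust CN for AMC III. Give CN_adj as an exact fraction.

CN_adj = 39100/421 ≈ 92.874

NRCS table: row crops, straight row, good condition, soil group C → CN(II) = 85
CN(III) from CN(II)=85: (23·85)/(10 + 0.13·85) = 39100/421 ≈ 92.874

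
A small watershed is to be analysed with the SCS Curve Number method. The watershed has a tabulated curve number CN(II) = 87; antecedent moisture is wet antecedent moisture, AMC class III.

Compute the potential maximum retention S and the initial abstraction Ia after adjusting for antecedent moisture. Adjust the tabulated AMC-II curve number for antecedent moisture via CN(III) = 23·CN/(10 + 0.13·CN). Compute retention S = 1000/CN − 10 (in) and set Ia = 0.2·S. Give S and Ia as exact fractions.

Adjust CN=87 to AMC III: 23·87/(10 + 0.13·87) → 2001 ÷ (2131/100) = 200100/2131 ≈ 93.900
S = 1000/(200100/2131) − 10 = 1300/2001 in ≈ 0.650 in
Ia = 0.2S: 0.2·0.650 = 0.130 in (exactly 260/2001)

S = 1300/2001 in ≈ 0.650 in; Ia = 260/2001 in ≈ 0.130 in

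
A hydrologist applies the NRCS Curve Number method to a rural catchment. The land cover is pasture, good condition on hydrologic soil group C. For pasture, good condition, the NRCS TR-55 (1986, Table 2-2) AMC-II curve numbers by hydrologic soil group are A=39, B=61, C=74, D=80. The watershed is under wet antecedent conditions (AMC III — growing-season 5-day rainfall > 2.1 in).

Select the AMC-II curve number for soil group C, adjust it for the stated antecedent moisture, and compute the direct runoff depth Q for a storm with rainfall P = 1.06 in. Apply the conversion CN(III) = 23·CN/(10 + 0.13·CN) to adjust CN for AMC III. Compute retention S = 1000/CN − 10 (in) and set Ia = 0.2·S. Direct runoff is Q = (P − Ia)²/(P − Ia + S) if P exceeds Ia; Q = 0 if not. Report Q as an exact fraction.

NRCS table: pasture, good condition, soil group C → CN(II) = 74
CN(III) from CN(II)=74: (23·74)/(10 + 0.13·74) = 85100/981 ≈ 86.748
Retention S: 1000/CN − 10 with CN=86.748 → S = 1300/851 ≈ 1.528 in
Ia = 0.2·(1300/851) = 260/851 in ≈ 0.306 in
P − Ia = 1.060 − 0.306 = 32103/42550 ≈ 0.754 in (> 0, runoff occurs)
Q = (32103/42550)²/((32103/42550) + 1300/851) = (1030602609/1810502500)/(97103/42550) = 1030602609/4131732650 in ≈ 0.249 in

Q = 1030602609/4131732650 in ≈ 0.249 in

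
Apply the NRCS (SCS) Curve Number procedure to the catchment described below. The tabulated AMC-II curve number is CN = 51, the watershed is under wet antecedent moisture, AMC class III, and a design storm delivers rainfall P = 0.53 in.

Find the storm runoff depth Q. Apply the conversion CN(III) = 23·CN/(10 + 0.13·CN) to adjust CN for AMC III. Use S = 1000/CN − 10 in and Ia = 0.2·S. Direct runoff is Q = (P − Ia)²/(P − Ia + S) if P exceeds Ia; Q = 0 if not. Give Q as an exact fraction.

Adjust CN=51 to AMC III: 23·51/(10 + 0.13·51) → 1173 ÷ (1663/100) = 117300/1663 ≈ 70.535
Retention S: 1000/CN − 10 with CN=70.535 → S = 4900/1173 ≈ 4.177 in
Initial abstraction Ia = S/5 = (4900/1173)/5 = 980/1173 ≈ 0.835 in
P = 0.530 ≤ Ia = 0.835 in: entire storm abstracted, Q = 0.

Q = 0 in ≈ 0.000 in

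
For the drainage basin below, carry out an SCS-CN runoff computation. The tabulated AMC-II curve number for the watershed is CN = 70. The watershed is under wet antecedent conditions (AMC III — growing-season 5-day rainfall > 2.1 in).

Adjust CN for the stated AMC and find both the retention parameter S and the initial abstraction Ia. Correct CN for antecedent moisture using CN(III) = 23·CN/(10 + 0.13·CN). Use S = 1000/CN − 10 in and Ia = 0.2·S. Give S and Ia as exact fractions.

Adjust CN=70 to AMC III: 23·70/(10 + 0.13·70) → 1610 ÷ (191/10) = 16100/191 ≈ 84.293
Retention S: 1000/CN − 10 with CN=84.293 → S = 300/161 ≈ 1.863 in
Ia = 0.2·(300/161) = 60/161 in ≈ 0.373 in

S = 300/161 in ≈ 1.863 in; Ia = 60/161 in ≈ 0.373 in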